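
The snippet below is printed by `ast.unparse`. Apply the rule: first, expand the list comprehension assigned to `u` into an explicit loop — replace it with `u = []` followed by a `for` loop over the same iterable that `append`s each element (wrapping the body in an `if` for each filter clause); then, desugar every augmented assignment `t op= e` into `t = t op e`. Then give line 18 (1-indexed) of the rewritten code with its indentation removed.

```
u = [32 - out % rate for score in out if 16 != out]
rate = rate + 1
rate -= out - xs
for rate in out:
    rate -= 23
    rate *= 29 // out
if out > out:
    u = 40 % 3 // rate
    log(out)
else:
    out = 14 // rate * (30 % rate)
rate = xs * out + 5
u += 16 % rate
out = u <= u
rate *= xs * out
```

rate = rate * (xs * out)

Transformed code:
u = []
for score in out:
    if 16 != out:
        u.append(32 - out % rate)
rate = rate + 1
rate = rate - (out - xs)
for rate in out:
    rate = rate - 23
    rate = rate * (29 // out)
if out > out:
    u = 40 % 3 // rate
    log(out)
else:
    out = 14 // rate * (30 % rate)
rate = xs * out + 5
u = u + 16 % rate
out = u <= u
rate = rate * (xs * out)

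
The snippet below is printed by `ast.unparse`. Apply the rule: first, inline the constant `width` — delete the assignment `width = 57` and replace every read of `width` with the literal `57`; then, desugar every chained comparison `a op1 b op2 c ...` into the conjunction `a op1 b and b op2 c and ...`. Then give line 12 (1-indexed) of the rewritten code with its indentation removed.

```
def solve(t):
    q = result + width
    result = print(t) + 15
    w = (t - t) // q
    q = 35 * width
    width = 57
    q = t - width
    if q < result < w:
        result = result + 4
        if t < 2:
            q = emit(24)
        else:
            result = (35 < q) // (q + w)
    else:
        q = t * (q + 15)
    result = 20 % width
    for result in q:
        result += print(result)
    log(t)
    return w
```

Transformed code:
def solve(t):
    q = result + 57
    result = print(t) + 15
    w = (t - t) // q
    q = 35 * 57
    q = t - 57
    if q < result and result < w:
        result = result + 4
        if t < 2:
            q = emit(24)
        else:
            result = (35 < q) // (q + w)
    else:
        q = t * (q + 15)
    result = 20 % 57
    for result in q:
        result += print(result)
    log(t)
    return w

result = (35 < q) // (q + w)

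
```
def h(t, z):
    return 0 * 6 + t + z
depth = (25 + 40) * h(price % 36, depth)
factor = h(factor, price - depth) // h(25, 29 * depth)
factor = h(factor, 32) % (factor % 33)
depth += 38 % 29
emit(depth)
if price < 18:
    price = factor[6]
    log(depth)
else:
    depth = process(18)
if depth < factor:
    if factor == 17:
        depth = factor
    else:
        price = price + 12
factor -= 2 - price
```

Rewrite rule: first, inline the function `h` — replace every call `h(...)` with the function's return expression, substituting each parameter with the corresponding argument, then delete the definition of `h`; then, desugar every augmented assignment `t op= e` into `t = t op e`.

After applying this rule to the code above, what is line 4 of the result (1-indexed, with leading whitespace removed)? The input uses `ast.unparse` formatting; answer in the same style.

depth = depth + 38 % 29

Transformed code:
depth = (25 + 40) * (0 * 6 + price % 36 + depth)
factor = (0 * 6 + factor + (price - depth)) // (0 * 6 + 25 + 29 * depth)
factor = (0 * 6 + factor + 32) % (factor % 33)
depth = depth + 38 % 29
emit(depth)
if price < 18:
    price = factor[6]
    log(depth)
else:
    depth = process(18)
if depth < factor:
    if factor == 17:
        depth = factor
    else:
        price = price + 12
factor = factor - (2 - price)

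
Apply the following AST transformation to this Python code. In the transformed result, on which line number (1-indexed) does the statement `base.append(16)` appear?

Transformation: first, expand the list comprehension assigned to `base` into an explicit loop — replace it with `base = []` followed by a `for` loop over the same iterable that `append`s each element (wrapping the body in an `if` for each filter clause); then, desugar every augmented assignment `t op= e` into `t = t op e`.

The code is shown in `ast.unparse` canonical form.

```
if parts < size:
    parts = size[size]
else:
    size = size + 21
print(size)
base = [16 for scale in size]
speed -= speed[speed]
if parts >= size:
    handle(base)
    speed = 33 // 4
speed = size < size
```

Transformed code:
if parts < size:
    parts = size[size]
else:
    size = size + 21
print(size)
base = []
for scale in size:
    base.append(16)
speed = speed - speed[speed]
if parts >= size:
    handle(base)
    speed = 33 // 4
speed = size < size

8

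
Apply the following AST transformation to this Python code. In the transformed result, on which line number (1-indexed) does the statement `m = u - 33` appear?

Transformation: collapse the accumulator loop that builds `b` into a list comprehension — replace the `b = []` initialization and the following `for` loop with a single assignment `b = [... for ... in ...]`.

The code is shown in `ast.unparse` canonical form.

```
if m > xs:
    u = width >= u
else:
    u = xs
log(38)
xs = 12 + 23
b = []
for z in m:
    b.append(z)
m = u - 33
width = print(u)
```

Transformed code:
if m > xs:
    u = width >= u
else:
    u = xs
log(38)
xs = 12 + 23
b = [z for z in m]
m = u - 33
width = print(u)

8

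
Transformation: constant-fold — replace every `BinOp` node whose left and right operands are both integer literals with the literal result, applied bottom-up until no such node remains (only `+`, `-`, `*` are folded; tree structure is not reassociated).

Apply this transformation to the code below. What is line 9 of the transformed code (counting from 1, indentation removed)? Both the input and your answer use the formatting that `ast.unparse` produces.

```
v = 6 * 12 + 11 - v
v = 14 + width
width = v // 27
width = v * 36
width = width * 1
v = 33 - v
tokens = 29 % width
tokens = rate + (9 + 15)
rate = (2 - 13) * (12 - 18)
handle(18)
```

Transformed code:
v = 83 - v
v = 14 + width
width = v // 27
width = v * 36
width = width * 1
v = 33 - v
tokens = 29 % width
tokens = rate + 24
rate = 66
handle(18)

rate = 66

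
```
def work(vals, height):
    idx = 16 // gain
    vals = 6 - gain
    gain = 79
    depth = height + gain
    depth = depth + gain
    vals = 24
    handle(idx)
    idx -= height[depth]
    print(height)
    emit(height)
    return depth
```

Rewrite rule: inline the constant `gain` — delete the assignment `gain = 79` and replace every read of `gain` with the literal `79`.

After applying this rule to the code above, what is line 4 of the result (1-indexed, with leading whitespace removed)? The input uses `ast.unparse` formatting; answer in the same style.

depth = height + 79

Transformed code:
def work(vals, height):
    idx = 16 // 79
    vals = 6 - 79
    depth = height + 79
    depth = depth + 79
    vals = 24
    handle(idx)
    idx -= height[depth]
    print(height)
    emit(height)
    return depth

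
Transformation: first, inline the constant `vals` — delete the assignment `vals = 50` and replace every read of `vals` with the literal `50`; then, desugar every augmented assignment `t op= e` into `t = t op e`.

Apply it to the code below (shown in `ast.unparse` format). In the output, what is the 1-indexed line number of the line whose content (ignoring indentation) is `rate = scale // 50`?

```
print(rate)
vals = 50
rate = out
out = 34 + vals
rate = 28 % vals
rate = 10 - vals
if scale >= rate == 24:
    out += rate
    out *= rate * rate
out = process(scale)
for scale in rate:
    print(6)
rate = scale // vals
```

12

Transformed code:
print(rate)
rate = out
out = 34 + 50
rate = 28 % 50
rate = 10 - 50
if scale >= rate == 24:
    out = out + rate
    out = out * (rate * rate)
out = process(scale)
for scale in rate:
    print(6)
rate = scale // 50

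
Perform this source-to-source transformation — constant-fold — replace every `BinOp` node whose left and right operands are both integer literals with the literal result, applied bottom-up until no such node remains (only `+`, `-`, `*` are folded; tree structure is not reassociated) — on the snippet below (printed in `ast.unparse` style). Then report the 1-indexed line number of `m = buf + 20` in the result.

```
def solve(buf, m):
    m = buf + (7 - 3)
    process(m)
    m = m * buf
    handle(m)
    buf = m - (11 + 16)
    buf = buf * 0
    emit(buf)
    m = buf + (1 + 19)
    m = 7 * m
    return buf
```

9

Transformed code:
def solve(buf, m):
    m = buf + 4
    process(m)
    m = m * buf
    handle(m)
    buf = m - 27
    buf = buf * 0
    emit(buf)
    m = buf + 20
    m = 7 * m
    return buf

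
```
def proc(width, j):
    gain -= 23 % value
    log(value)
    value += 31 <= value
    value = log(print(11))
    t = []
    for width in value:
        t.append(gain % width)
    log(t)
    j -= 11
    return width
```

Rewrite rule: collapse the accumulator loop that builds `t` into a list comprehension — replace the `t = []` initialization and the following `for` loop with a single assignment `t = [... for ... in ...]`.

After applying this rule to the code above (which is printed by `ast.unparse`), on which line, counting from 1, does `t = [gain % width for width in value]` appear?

6

Transformed code:
def proc(width, j):
    gain -= 23 % value
    log(value)
    value += 31 <= value
    value = log(print(11))
    t = [gain % width for width in value]
    log(t)
    j -= 11
    return width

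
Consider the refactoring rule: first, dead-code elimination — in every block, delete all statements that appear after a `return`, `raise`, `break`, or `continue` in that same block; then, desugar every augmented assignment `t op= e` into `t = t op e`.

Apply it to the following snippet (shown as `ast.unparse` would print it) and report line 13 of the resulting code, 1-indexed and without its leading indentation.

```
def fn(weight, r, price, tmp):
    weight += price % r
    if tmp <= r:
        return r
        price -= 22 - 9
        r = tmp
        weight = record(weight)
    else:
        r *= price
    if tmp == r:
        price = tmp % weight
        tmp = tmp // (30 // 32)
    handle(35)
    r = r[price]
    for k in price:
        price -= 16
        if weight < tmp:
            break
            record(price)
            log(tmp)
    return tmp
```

price = price - 16

Transformed code:
def fn(weight, r, price, tmp):
    weight = weight + price % r
    if tmp <= r:
        return r
    else:
        r = r * price
    if tmp == r:
        price = tmp % weight
        tmp = tmp // (30 // 32)
    handle(35)
    r = r[price]
    for k in price:
        price = price - 16
        if weight < tmp:
            break
    return tmp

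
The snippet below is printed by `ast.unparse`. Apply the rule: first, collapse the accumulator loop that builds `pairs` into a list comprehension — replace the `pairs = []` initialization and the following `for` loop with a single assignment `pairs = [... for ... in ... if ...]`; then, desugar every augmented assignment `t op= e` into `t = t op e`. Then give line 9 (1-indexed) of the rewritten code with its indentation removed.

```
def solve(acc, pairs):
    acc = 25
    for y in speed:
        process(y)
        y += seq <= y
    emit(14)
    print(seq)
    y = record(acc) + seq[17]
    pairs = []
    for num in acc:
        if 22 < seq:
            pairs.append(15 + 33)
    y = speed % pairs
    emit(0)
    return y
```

pairs = [15 + 33 for num in acc if 22 < seq]

Transformed code:
def solve(acc, pairs):
    acc = 25
    for y in speed:
        process(y)
        y = y + (seq <= y)
    emit(14)
    print(seq)
    y = record(acc) + seq[17]
    pairs = [15 + 33 for num in acc if 22 < seq]
    y = speed % pairs
    emit(0)
    return y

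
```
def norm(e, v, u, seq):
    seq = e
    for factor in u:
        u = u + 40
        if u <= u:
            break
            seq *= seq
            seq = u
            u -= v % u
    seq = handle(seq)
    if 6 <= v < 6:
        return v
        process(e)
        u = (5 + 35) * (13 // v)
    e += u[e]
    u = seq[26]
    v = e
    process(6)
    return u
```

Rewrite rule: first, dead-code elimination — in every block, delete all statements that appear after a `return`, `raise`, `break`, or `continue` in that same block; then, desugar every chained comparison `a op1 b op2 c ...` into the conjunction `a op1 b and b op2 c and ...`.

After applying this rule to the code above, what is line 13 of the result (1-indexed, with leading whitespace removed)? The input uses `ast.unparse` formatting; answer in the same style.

Transformed code:
def norm(e, v, u, seq):
    seq = e
    for factor in u:
        u = u + 40
        if u <= u:
            break
    seq = handle(seq)
    if 6 <= v and v < 6:
        return v
    e += u[e]
    u = seq[26]
    v = e
    process(6)
    return u

process(6)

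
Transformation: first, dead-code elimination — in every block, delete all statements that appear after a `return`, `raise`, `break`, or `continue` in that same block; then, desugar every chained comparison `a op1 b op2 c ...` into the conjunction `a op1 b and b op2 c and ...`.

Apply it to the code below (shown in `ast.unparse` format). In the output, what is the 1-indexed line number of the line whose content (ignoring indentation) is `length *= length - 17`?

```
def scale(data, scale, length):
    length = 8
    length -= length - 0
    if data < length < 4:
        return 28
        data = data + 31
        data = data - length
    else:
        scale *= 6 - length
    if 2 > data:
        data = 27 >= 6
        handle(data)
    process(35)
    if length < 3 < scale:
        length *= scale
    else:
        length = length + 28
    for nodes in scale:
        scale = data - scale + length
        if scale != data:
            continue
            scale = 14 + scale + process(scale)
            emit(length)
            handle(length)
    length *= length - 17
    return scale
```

Transformed code:
def scale(data, scale, length):
    length = 8
    length -= length - 0
    if data < length and length < 4:
        return 28
    else:
        scale *= 6 - length
    if 2 > data:
        data = 27 >= 6
        handle(data)
    process(35)
    if length < 3 and 3 < scale:
        length *= scale
    else:
        length = length + 28
    for nodes in scale:
        scale = data - scale + length
        if scale != data:
            continue
    length *= length - 17
    return scale

20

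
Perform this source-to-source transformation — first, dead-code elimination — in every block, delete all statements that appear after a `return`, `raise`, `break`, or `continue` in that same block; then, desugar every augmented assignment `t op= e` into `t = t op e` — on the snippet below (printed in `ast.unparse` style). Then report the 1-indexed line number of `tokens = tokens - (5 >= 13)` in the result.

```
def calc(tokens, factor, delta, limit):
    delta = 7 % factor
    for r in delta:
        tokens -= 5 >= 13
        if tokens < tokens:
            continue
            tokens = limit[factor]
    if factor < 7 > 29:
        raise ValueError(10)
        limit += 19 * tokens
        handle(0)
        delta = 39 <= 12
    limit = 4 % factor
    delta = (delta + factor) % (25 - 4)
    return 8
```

4

Transformed code:
def calc(tokens, factor, delta, limit):
    delta = 7 % factor
    for r in delta:
        tokens = tokens - (5 >= 13)
        if tokens < tokens:
            continue
    if factor < 7 > 29:
        raise ValueError(10)
    limit = 4 % factor
    delta = (delta + factor) % (25 - 4)
    return 8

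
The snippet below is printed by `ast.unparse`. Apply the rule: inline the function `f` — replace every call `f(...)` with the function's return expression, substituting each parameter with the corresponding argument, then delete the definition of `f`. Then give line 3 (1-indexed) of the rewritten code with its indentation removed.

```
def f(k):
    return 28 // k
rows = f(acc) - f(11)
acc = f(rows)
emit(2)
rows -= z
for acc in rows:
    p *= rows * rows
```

Transformed code:
rows = 28 // acc - 28 // 11
acc = 28 // rows
emit(2)
rows -= z
for acc in rows:
    p *= rows * rows

emit(2)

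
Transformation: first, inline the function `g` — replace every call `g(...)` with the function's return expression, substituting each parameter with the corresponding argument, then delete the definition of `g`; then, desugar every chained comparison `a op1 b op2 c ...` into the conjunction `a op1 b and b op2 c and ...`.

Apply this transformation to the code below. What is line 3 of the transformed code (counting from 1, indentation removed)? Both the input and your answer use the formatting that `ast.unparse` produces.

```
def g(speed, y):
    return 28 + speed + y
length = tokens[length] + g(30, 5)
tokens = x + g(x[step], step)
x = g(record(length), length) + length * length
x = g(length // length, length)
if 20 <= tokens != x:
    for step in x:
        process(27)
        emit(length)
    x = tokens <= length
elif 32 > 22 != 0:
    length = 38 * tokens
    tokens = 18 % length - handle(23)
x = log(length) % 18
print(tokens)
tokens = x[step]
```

x = 28 + record(length) + length + length * length

Transformed code:
length = tokens[length] + (28 + 30 + 5)
tokens = x + (28 + x[step] + step)
x = 28 + record(length) + length + length * length
x = 28 + length // length + length
if 20 <= tokens and tokens != x:
    for step in x:
        process(27)
        emit(length)
    x = tokens <= length
elif 32 > 22 and 22 != 0:
    length = 38 * tokens
    tokens = 18 % length - handle(23)
x = log(length) % 18
print(tokens)
tokens = x[step]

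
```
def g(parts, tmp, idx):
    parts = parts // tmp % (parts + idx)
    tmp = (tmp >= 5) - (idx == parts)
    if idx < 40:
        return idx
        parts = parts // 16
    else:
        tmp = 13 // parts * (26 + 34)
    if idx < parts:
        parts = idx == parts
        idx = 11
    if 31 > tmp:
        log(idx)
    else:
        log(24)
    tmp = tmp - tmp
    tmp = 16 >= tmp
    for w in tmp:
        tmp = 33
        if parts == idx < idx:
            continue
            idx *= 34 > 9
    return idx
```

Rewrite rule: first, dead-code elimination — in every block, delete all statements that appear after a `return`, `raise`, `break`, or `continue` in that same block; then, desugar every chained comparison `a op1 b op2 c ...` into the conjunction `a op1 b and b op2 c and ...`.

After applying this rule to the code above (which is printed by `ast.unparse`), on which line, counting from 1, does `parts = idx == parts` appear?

Transformed code:
def g(parts, tmp, idx):
    parts = parts // tmp % (parts + idx)
    tmp = (tmp >= 5) - (idx == parts)
    if idx < 40:
        return idx
    else:
        tmp = 13 // parts * (26 + 34)
    if idx < parts:
        parts = idx == parts
        idx = 11
    if 31 > tmp:
        log(idx)
    else:
        log(24)
    tmp = tmp - tmp
    tmp = 16 >= tmp
    for w in tmp:
        tmp = 33
        if parts == idx and idx < idx:
            continue
    return idx

9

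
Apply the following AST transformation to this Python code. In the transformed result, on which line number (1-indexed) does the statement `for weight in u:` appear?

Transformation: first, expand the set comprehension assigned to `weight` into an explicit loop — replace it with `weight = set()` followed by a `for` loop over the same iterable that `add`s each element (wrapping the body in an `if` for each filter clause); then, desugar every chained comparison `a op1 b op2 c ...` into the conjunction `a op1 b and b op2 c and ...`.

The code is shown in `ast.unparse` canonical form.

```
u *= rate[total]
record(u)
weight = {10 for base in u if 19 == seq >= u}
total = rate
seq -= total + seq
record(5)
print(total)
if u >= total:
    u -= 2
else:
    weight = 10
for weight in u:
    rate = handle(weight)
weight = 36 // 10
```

Transformed code:
u *= rate[total]
record(u)
weight = set()
for base in u:
    if 19 == seq and seq >= u:
        weight.add(10)
total = rate
seq -= total + seq
record(5)
print(total)
if u >= total:
    u -= 2
else:
    weight = 10
for weight in u:
    rate = handle(weight)
weight = 36 // 10

15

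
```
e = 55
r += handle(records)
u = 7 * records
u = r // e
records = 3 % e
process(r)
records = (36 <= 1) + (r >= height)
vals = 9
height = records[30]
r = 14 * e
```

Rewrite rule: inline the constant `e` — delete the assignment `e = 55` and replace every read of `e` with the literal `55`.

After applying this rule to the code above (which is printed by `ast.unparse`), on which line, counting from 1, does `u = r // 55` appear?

3

Transformed code:
r += handle(records)
u = 7 * records
u = r // 55
records = 3 % 55
process(r)
records = (36 <= 1) + (r >= height)
vals = 9
height = records[30]
r = 14 * 55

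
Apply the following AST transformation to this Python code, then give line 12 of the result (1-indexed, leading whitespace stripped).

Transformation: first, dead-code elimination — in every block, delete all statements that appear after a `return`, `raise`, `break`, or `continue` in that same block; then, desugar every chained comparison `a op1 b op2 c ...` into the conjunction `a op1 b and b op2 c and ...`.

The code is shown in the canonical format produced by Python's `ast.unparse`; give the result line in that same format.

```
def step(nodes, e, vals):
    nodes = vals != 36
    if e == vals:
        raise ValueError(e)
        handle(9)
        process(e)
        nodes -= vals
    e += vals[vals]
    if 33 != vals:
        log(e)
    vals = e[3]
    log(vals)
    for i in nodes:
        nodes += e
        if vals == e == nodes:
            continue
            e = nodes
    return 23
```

Transformed code:
def step(nodes, e, vals):
    nodes = vals != 36
    if e == vals:
        raise ValueError(e)
    e += vals[vals]
    if 33 != vals:
        log(e)
    vals = e[3]
    log(vals)
    for i in nodes:
        nodes += e
        if vals == e and e == nodes:
            continue
    return 23

if vals == e and e == nodes:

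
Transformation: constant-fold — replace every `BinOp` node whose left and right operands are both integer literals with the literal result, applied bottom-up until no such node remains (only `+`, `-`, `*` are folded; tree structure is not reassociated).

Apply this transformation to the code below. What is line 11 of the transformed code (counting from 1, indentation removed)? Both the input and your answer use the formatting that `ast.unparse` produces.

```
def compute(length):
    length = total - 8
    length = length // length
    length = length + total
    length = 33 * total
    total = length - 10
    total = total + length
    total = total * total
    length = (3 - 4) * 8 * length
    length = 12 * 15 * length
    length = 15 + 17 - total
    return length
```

Transformed code:
def compute(length):
    length = total - 8
    length = length // length
    length = length + total
    length = 33 * total
    total = length - 10
    total = total + length
    total = total * total
    length = -8 * length
    length = 180 * length
    length = 32 - total
    return length

length = 32 - total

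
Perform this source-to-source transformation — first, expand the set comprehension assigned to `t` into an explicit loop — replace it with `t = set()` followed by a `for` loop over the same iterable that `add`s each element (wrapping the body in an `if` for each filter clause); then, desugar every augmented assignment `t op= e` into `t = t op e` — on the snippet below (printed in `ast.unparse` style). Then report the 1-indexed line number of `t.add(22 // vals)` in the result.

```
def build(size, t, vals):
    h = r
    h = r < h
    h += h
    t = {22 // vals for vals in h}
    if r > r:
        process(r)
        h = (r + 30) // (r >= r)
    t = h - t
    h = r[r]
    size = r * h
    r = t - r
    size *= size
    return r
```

Transformed code:
def build(size, t, vals):
    h = r
    h = r < h
    h = h + h
    t = set()
    for vals in h:
        t.add(22 // vals)
    if r > r:
        process(r)
        h = (r + 30) // (r >= r)
    t = h - t
    h = r[r]
    size = r * h
    r = t - r
    size = size * size
    return r

7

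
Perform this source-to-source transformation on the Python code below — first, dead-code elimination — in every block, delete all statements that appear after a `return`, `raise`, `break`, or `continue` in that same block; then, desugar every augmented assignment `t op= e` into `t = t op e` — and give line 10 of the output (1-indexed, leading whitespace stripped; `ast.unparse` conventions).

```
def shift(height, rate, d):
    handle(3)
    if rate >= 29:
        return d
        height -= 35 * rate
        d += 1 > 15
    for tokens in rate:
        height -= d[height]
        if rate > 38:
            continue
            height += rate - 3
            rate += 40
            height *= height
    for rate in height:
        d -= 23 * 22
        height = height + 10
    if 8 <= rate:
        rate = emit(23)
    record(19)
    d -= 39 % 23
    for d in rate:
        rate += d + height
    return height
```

Transformed code:
def shift(height, rate, d):
    handle(3)
    if rate >= 29:
        return d
    for tokens in rate:
        height = height - d[height]
        if rate > 38:
            continue
    for rate in height:
        d = d - 23 * 22
        height = height + 10
    if 8 <= rate:
        rate = emit(23)
    record(19)
    d = d - 39 % 23
    for d in rate:
        rate = rate + (d + height)
    return height

d = d - 23 * 22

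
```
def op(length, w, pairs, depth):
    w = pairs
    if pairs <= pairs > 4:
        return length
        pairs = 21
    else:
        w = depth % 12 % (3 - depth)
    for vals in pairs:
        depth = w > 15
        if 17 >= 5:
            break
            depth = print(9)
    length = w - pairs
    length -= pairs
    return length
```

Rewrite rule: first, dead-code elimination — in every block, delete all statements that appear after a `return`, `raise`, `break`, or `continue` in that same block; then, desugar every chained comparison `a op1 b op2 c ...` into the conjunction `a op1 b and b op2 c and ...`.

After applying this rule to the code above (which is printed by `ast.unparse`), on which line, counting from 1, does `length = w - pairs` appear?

Transformed code:
def op(length, w, pairs, depth):
    w = pairs
    if pairs <= pairs and pairs > 4:
        return length
    else:
        w = depth % 12 % (3 - depth)
    for vals in pairs:
        depth = w > 15
        if 17 >= 5:
            break
    length = w - pairs
    length -= pairs
    return length

11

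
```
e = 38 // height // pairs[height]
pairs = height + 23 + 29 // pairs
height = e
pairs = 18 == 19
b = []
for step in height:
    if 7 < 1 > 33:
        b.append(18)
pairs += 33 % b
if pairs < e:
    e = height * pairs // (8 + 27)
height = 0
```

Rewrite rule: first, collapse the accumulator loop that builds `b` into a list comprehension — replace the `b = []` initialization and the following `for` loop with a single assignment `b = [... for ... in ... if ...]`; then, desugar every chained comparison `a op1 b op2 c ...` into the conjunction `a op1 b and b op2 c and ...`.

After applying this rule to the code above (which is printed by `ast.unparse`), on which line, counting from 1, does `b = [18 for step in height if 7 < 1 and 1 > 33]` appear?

5

Transformed code:
e = 38 // height // pairs[height]
pairs = height + 23 + 29 // pairs
height = e
pairs = 18 == 19
b = [18 for step in height if 7 < 1 and 1 > 33]
pairs += 33 % b
if pairs < e:
    e = height * pairs // (8 + 27)
height = 0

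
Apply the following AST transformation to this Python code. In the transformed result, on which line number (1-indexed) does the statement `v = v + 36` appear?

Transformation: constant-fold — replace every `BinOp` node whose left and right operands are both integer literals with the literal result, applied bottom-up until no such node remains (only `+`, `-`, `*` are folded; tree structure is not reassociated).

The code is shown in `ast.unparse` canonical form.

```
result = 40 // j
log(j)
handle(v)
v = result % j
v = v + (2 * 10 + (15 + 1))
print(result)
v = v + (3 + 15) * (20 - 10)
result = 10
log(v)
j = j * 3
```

Transformed code:
result = 40 // j
log(j)
handle(v)
v = result % j
v = v + 36
print(result)
v = v + 180
result = 10
log(v)
j = j * 3

5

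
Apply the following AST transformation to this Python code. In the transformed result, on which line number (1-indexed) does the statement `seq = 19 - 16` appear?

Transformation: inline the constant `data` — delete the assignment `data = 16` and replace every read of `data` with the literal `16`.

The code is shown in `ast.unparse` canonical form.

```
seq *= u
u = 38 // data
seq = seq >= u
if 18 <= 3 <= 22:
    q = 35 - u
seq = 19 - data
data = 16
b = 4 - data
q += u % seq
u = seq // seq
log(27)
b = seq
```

Transformed code:
seq *= u
u = 38 // 16
seq = seq >= u
if 18 <= 3 <= 22:
    q = 35 - u
seq = 19 - 16
b = 4 - 16
q += u % seq
u = seq // seq
log(27)
b = seq

6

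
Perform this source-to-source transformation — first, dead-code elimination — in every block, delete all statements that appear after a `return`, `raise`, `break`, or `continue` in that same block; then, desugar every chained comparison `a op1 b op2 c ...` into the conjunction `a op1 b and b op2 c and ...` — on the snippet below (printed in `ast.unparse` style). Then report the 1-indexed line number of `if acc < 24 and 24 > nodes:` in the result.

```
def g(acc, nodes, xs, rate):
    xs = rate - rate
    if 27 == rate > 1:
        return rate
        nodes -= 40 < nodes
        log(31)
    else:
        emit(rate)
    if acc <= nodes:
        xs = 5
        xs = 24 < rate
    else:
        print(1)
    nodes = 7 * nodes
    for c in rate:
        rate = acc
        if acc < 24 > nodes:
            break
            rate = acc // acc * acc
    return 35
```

Transformed code:
def g(acc, nodes, xs, rate):
    xs = rate - rate
    if 27 == rate and rate > 1:
        return rate
    else:
        emit(rate)
    if acc <= nodes:
        xs = 5
        xs = 24 < rate
    else:
        print(1)
    nodes = 7 * nodes
    for c in rate:
        rate = acc
        if acc < 24 and 24 > nodes:
            break
    return 35

15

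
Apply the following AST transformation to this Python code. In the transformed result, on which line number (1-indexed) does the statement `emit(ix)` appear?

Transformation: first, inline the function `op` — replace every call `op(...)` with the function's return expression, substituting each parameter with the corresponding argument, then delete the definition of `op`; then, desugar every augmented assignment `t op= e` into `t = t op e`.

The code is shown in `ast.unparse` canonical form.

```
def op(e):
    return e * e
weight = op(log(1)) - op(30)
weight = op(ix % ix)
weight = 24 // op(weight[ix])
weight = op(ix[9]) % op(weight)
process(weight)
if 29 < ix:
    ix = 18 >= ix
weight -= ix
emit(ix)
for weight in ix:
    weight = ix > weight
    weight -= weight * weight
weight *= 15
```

9

Transformed code:
weight = log(1) * log(1) - 30 * 30
weight = ix % ix * (ix % ix)
weight = 24 // (weight[ix] * weight[ix])
weight = ix[9] * ix[9] % (weight * weight)
process(weight)
if 29 < ix:
    ix = 18 >= ix
weight = weight - ix
emit(ix)
for weight in ix:
    weight = ix > weight
    weight = weight - weight * weight
weight = weight * 15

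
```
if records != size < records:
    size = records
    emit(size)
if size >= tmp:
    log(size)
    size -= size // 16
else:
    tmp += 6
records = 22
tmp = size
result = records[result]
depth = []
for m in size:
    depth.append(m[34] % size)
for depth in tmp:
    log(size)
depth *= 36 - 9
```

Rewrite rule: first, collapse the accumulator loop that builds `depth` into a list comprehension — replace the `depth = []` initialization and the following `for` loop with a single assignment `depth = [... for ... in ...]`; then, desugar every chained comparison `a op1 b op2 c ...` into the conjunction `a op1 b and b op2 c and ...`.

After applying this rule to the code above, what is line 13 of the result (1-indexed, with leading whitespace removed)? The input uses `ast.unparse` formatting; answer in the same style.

Transformed code:
if records != size and size < records:
    size = records
    emit(size)
if size >= tmp:
    log(size)
    size -= size // 16
else:
    tmp += 6
records = 22
tmp = size
result = records[result]
depth = [m[34] % size for m in size]
for depth in tmp:
    log(size)
depth *= 36 - 9

for depth in tmp:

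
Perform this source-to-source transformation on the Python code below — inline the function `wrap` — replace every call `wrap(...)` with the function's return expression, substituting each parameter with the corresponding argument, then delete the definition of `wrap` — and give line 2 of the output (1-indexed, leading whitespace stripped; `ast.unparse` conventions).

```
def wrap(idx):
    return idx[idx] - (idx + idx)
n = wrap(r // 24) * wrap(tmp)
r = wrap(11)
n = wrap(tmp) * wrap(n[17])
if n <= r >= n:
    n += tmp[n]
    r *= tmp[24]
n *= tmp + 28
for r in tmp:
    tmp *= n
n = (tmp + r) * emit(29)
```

Transformed code:
n = ((r // 24)[r // 24] - (r // 24 + r // 24)) * (tmp[tmp] - (tmp + tmp))
r = 11[11] - (11 + 11)
n = (tmp[tmp] - (tmp + tmp)) * (n[17][n[17]] - (n[17] + n[17]))
if n <= r >= n:
    n += tmp[n]
    r *= tmp[24]
n *= tmp + 28
for r in tmp:
    tmp *= n
n = (tmp + r) * emit(29)

r = 11[11] - (11 + 11)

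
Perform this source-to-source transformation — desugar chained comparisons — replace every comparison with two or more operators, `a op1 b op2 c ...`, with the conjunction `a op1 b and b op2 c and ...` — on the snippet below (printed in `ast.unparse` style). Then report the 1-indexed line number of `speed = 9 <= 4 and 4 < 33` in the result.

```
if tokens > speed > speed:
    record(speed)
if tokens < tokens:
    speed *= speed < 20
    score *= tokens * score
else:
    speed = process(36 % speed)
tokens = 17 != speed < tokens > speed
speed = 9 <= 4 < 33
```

Transformed code:
if tokens > speed and speed > speed:
    record(speed)
if tokens < tokens:
    speed *= speed < 20
    score *= tokens * score
else:
    speed = process(36 % speed)
tokens = 17 != speed and speed < tokens and (tokens > speed)
speed = 9 <= 4 and 4 < 33

9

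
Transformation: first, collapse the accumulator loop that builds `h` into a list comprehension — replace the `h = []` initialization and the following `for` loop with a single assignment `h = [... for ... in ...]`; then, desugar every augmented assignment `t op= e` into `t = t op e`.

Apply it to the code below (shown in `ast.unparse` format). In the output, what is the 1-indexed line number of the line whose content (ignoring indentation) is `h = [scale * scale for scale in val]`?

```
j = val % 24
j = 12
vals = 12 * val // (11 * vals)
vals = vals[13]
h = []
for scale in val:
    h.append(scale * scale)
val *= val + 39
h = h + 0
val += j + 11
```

5

Transformed code:
j = val % 24
j = 12
vals = 12 * val // (11 * vals)
vals = vals[13]
h = [scale * scale for scale in val]
val = val * (val + 39)
h = h + 0
val = val + (j + 11)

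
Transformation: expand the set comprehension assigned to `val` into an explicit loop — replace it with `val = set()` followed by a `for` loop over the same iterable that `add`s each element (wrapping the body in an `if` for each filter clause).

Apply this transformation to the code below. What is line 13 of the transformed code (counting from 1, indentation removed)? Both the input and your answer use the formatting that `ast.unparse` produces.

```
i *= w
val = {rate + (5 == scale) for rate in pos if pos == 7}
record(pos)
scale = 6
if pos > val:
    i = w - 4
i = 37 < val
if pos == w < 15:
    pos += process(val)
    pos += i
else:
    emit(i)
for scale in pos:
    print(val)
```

Transformed code:
i *= w
val = set()
for rate in pos:
    if pos == 7:
        val.add(rate + (5 == scale))
record(pos)
scale = 6
if pos > val:
    i = w - 4
i = 37 < val
if pos == w < 15:
    pos += process(val)
    pos += i
else:
    emit(i)
for scale in pos:
    print(val)

pos += i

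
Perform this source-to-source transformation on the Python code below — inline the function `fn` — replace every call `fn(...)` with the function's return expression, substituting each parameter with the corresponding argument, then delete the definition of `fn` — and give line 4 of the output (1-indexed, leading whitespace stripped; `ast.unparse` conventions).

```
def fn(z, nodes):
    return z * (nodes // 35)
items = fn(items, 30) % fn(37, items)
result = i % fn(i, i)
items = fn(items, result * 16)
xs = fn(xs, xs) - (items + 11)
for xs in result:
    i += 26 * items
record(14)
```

xs = xs * (xs // 35) - (items + 11)

Transformed code:
items = items * (30 // 35) % (37 * (items // 35))
result = i % (i * (i // 35))
items = items * (result * 16 // 35)
xs = xs * (xs // 35) - (items + 11)
for xs in result:
    i += 26 * items
record(14)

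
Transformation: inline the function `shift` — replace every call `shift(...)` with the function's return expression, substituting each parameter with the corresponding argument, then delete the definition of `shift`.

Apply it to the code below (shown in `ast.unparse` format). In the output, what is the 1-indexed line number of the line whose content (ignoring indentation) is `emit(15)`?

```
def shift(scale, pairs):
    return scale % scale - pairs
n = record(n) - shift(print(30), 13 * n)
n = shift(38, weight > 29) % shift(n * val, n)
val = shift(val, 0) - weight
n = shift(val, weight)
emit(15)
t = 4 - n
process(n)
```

5

Transformed code:
n = record(n) - (print(30) % print(30) - 13 * n)
n = (38 % 38 - (weight > 29)) % (n * val % (n * val) - n)
val = val % val - 0 - weight
n = val % val - weight
emit(15)
t = 4 - n
process(n)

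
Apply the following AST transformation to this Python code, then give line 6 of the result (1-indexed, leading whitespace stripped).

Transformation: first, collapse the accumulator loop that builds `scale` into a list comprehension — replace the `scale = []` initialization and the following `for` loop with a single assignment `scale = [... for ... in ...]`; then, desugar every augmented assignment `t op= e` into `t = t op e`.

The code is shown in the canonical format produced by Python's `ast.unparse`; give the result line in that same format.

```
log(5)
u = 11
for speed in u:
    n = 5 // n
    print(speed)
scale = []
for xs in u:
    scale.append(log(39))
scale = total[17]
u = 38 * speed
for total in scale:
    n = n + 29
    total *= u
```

scale = [log(39) for xs in u]

Transformed code:
log(5)
u = 11
for speed in u:
    n = 5 // n
    print(speed)
scale = [log(39) for xs in u]
scale = total[17]
u = 38 * speed
for total in scale:
    n = n + 29
    total = total * u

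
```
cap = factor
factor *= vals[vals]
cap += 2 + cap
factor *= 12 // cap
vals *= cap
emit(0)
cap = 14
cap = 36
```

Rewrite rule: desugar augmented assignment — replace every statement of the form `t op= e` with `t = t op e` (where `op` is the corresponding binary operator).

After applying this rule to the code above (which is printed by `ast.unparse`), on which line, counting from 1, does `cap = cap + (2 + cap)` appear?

Transformed code:
cap = factor
factor = factor * vals[vals]
cap = cap + (2 + cap)
factor = factor * (12 // cap)
vals = vals * cap
emit(0)
cap = 14
cap = 36

3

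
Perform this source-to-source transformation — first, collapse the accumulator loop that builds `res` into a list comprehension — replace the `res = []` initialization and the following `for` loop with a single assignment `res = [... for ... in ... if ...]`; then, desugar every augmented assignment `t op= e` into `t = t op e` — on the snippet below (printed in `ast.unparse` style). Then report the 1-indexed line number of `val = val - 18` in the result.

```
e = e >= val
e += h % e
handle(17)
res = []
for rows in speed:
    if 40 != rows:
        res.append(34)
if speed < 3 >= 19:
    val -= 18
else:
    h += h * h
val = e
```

Transformed code:
e = e >= val
e = e + h % e
handle(17)
res = [34 for rows in speed if 40 != rows]
if speed < 3 >= 19:
    val = val - 18
else:
    h = h + h * h
val = e

6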